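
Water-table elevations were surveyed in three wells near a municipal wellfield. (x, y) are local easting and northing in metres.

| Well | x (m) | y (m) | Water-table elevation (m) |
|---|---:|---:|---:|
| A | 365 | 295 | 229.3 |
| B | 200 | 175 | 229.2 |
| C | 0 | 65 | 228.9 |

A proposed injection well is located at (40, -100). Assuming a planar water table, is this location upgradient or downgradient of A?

upgradient

Taking A as reference: B−A = (-165, -120, -0.1); C−A = (-365, -230, -0.4).
Determinant of the coordinate differences = (-165)·(-230) − (-365)·(-120) = -5850.
∂h/∂x = [(-0.1)·(-230) − (-0.4)·(-120)] / -5850 = +0.004274
∂h/∂y = [(-165)·(-0.4) − (-365)·(-0.1)] / -5850 = -0.005043
Head at (40, -100) = 229.3 + (+0.004274)·(-325) + (-0.005043)·(-395) = 229.90 m.
That is higher than the 229.3 m at A, so the point is upgradient.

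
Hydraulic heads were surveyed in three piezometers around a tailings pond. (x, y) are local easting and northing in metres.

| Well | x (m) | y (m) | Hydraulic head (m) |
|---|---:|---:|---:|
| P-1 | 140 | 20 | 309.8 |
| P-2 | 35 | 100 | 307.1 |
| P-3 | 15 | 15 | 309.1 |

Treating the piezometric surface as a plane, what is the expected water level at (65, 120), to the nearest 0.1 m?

306.8 m

Differences from P-1: to P-2 (Δx, Δy, Δh) = (-105, 80, -2.7); to P-3 = (-125, -5, -0.7).
Solve a·Δx + b·Δy = Δh: det = (-105)·(-5) − (-125)·80 = 10525.
∂h/∂x = [(-2.7)·(-5) − (-0.7)·80] / 10525 = +0.006603
∂h/∂y = [(-105)·(-0.7) − (-125)·(-2.7)] / 10525 = -0.02508
h(65, 120) = 309.8 + (+0.006603)·(-75) + (-0.02508)·(100) = 309.8 -0.495 -2.508 = 306.796 m.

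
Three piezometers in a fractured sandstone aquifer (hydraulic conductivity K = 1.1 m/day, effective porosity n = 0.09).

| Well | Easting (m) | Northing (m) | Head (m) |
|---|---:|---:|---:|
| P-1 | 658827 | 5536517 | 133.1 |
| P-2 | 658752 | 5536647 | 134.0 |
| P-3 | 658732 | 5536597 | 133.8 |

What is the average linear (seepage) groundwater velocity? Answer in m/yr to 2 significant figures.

27 m/yr

Differences from P-1: to P-2 (Δx, Δy, Δh) = (-75, 130, +0.9); to P-3 = (-95, 80, +0.7).
Determinant of the coordinate differences = (-75)·80 − (-95)·130 = 6350.
∂h/∂x = [(+0.9)·80 − (+0.7)·130] / 6350 = -0.002992
∂h/∂y = [(-75)·(+0.7) − (-95)·(+0.9)] / 6350 = +0.005197
|∇h| = √(-0.002992² + 0.005197²) = 0.005997
Seepage velocity v = K·i/n = 1.1 × 0.005997 / 0.09 = 0.0733 m/day = 26.77 m/yr.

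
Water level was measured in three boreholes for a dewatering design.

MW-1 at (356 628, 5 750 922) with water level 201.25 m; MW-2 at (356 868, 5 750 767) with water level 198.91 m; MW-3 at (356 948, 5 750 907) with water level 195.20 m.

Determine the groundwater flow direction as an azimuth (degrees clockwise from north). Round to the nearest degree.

052°

Differences from MW-1: to MW-2 (Δx, Δy, Δh) = (240, -155, -2.34); to MW-3 = (320, -15, -6.05).
Determinant of the coordinate differences = 240·(-15) − 320·(-155) = 46000.
∂h/∂x = [(-2.34)·(-15) − (-6.05)·(-155)] / 46000 = -0.01962
∂h/∂y = [240·(-6.05) − 320·(-2.34)] / 46000 = -0.01529
Flow direction (−∇h) has components (+0.01962 E, +0.01529 N).
Azimuth = atan2(E, N) = atan2(+0.01962, +0.01529) = 52.1° ≈ 052°.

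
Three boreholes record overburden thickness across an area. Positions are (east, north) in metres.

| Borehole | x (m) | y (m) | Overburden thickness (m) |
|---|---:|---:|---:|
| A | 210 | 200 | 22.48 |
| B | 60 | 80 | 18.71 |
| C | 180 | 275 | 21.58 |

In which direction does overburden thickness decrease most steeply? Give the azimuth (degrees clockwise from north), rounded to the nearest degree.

With d = a·x + b·y + c and A as origin, the differences give:
  (-150)·a + (-120)·b = -3.77
  (-30)·a + 75·b = -0.90
Eliminate b (×75 and ×(-120), subtract): -14850·a = -390.750 → a = ∂d/∂x = +0.02631
Back-substitute: b = ∂d/∂y = -0.001475.
Steepest decrease is along −∇f: components (-0.02631 E, +0.001475 N).
Azimuth = atan2(-0.02631, +0.001475) = 273.2° ≈ 273°.

273°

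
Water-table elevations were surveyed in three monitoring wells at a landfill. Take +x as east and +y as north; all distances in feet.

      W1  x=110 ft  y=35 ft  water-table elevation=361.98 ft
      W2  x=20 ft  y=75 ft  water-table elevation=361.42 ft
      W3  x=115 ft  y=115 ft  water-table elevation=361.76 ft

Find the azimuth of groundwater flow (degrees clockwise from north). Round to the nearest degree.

302°

Taking W1 as reference: W2−W1 = (-90, 40, -0.56); W3−W1 = (5, 80, -0.22).
Determinant of the coordinate differences = (-90)·80 − 5·40 = -7400.
∂h/∂x = [(-0.56)·80 − (-0.22)·40] / -7400 = +0.004865
∂h/∂y = [(-90)·(-0.22) − 5·(-0.56)] / -7400 = -0.003054
Flow direction (−∇h) has components (-0.004865 E, +0.003054 N).
Azimuth = atan2(E, N) = atan2(-0.004865, +0.003054) = 302.1° ≈ 302°.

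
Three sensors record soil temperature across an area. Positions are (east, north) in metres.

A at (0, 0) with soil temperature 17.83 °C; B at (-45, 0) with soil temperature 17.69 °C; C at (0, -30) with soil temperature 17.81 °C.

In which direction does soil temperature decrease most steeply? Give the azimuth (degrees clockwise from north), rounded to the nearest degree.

258°

∂T/∂x = (17.69 − 17.83) / (-45 − 0) = +0.003111
∂T/∂y = (17.81 − 17.83) / (-30 − 0) = +0.0006667
Steepest decrease is along −∇f: components (-0.003111 E, -0.0006667 N).
Azimuth = atan2(-0.003111, -0.0006667) = 257.9° ≈ 258°.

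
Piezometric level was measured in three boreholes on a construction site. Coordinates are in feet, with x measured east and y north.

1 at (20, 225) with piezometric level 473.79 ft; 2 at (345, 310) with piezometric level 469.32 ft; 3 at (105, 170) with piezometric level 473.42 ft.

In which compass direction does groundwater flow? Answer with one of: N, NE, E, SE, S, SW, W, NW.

Differences from 1: to 2 (Δx, Δy, Δh) = (325, 85, -4.47); to 3 = (85, -55, -0.37).
Solve a·Δx + b·Δy = Δh: det = 325·(-55) − 85·85 = -25100.
∂h/∂x = [(-4.47)·(-55) − (-0.37)·85] / -25100 = -0.01105
∂h/∂y = [325·(-0.37) − 85·(-4.47)] / -25100 = -0.01035
Flow = −∇h = (+0.01105 east, +0.01035 north), which points northeast.

NE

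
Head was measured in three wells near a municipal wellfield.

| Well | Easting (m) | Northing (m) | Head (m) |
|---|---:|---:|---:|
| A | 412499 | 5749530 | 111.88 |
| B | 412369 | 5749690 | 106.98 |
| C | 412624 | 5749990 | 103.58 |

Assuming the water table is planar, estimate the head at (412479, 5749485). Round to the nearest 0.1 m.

112.6 m

With h = a·x + b·y + c and A as origin, the differences give:
  (-130)·a + 160·b = -4.90
  125·a + 460·b = -8.30
Eliminate b (×460 and ×160, subtract): -79800·a = -926.000 → a = ∂h/∂x = +0.01160
Back-substitute: b = ∂h/∂y = -0.02120.
h(412479, 5749485) = 111.88 + (+0.01160)·(-20) + (-0.02120)·(-45) = 111.88 -0.232 +0.954 = 112.602 m.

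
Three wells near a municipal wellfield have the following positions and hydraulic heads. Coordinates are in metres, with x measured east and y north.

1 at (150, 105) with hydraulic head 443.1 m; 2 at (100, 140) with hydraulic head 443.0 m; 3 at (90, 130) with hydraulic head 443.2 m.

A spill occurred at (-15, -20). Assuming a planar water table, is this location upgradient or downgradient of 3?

upgradient

With h = a·x + b·y + c and 1 as origin, the differences give:
  (-50)·a + 35·b = -0.1
  (-60)·a + 25·b = +0.1
Eliminate b (×25 and ×35, subtract): 850·a = -6.00 → a = ∂h/∂x = -0.007059
Back-substitute: b = ∂h/∂y = -0.01294.
Head at (-15, -20) = 443.1 + (-0.007059)·(-165) + (-0.01294)·(-125) = 445.88 m.
That is higher than the 443.2 m at 3, so the point is upgradient.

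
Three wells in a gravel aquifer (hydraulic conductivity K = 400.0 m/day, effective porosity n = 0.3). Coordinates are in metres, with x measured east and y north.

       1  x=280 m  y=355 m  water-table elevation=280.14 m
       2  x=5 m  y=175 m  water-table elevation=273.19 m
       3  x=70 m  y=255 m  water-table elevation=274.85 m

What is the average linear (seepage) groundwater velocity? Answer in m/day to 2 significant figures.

33 m/day

Taking 1 as reference: 2−1 = (-275, -180, -6.95); 3−1 = (-210, -100, -5.29).
Determinant of the coordinate differences = (-275)·(-100) − (-210)·(-180) = -10300.
∂h/∂x = [(-6.95)·(-100) − (-5.29)·(-180)] / -10300 = +0.02497
∂h/∂y = [(-275)·(-5.29) − (-210)·(-6.95)] / -10300 = +0.0004612
|∇h| = √(0.02497² + 0.0004612²) = 0.02497
Seepage velocity v = K·i/n = 400.0 × 0.02497 / 0.3 = 33.29 m/day.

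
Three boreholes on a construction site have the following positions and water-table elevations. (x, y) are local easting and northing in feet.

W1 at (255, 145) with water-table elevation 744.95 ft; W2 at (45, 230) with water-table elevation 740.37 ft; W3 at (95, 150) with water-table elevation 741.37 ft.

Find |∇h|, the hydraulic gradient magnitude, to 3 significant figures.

Three-point gradient (reference W1): Δ to W2 = (-210, 85, -4.58), Δ to W3 = (-160, 5, -3.58).
∂h/∂x = +0.02242, ∂h/∂y = +0.001514 (det = 12550).
|∇h| = √(0.02242² + 0.001514²) = 0.02247

0.0225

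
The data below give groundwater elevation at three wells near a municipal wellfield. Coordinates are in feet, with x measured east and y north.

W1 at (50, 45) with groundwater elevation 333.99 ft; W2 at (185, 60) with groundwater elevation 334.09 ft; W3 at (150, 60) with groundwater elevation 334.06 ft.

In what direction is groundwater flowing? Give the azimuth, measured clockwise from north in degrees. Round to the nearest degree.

Three-point gradient (reference W1): Δ to W2 = (135, 15, +0.10), Δ to W3 = (100, 15, +0.07).
∂h/∂x = +0.0008571, ∂h/∂y = -0.001048 (det = 525).
Flow direction (−∇h) has components (-0.0008571 E, +0.001048 N).
Azimuth = atan2(E, N) = atan2(-0.0008571, +0.001048) = 320.7° ≈ 321°.

321°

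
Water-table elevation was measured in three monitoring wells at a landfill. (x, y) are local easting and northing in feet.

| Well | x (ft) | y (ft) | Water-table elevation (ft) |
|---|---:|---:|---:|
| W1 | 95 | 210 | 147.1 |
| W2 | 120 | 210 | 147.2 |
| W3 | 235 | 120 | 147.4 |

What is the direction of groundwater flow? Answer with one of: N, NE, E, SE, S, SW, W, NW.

SW

Three-point gradient (reference W1): Δ to W2 = (25, 0, +0.1), Δ to W3 = (140, -90, +0.3).
∂h/∂x = +0.004000, ∂h/∂y = +0.002889 (det = -2250).
Flow = −∇h = (-0.004000 east, -0.002889 north), which points southwest.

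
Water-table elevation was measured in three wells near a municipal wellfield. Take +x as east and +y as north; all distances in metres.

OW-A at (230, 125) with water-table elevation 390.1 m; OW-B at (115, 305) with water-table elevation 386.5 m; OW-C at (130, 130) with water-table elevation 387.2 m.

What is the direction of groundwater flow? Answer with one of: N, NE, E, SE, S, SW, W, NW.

Three-point gradient (reference OW-A): Δ to OW-B = (-115, 180, -3.6), Δ to OW-C = (-100, 5, -2.9).
∂h/∂x = +0.02892, ∂h/∂y = -0.001521 (det = 17425).
Flow = −∇h = (-0.02892 east, +0.001521 north), which points west.

W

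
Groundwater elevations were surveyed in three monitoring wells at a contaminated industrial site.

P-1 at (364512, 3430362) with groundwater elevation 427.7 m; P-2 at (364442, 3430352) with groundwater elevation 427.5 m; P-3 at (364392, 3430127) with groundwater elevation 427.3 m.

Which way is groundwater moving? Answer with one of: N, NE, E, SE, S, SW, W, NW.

Three-point gradient (reference P-1): Δ to P-2 = (-70, -10, -0.2), Δ to P-3 = (-120, -235, -0.4).
∂h/∂x = +0.002820, ∂h/∂y = +0.0002623 (det = 15250).
Flow = −∇h = (-0.002820 east, -0.0002623 north), which points west.

W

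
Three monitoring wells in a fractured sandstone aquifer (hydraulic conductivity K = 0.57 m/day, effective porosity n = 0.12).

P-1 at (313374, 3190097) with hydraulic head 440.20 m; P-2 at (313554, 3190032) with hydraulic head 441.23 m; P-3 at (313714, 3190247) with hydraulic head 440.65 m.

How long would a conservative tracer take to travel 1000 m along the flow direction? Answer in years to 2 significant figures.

87 years

With h = a·x + b·y + c and P-1 as origin, the differences give:
  180·a + (-65)·b = +1.03
  340·a + 150·b = +0.45
Eliminate b (×150 and ×(-65), subtract): 49100·a = 183.750 → a = ∂h/∂x = +0.003742
Back-substitute: b = ∂h/∂y = -0.005483.
|∇h| = √(0.003742² + -0.005483²) = 0.006638
Seepage velocity v = K·i/n = 0.57 × 0.006638 / 0.12 = 0.03153 m/day.
t = 1000 / 0.03153 = 3.172e+04 days = 86.8 years.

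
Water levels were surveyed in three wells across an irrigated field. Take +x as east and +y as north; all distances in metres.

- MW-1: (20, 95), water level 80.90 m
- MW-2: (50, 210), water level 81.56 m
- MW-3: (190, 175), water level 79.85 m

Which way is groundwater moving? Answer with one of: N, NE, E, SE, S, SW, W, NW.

SE

Differences from MW-1: to MW-2 (Δx, Δy, Δh) = (30, 115, +0.66); to MW-3 = (170, 80, -1.05).
Determinant of the coordinate differences = 30·80 − 170·115 = -17150.
∂h/∂x = [(+0.66)·80 − (-1.05)·115] / -17150 = -0.01012
∂h/∂y = [30·(-1.05) − 170·(+0.66)] / -17150 = +0.008379
Flow = −∇h = (+0.01012 east, -0.008379 north), which points southeast.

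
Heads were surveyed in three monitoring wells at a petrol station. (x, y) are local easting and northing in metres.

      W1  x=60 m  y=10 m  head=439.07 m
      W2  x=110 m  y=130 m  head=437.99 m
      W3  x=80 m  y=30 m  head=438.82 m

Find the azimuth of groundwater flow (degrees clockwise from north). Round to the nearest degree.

Taking W1 as reference: W2−W1 = (50, 120, -1.08); W3−W1 = (20, 20, -0.25).
Determinant of the coordinate differences = 50·20 − 20·120 = -1400.
∂h/∂x = [(-1.08)·20 − (-0.25)·120] / -1400 = -0.006000
∂h/∂y = [50·(-0.25) − 20·(-1.08)] / -1400 = -0.006500
Flow direction (−∇h) has components (+0.006000 E, +0.006500 N).
Azimuth = atan2(E, N) = atan2(+0.006000, +0.006500) = 42.7° ≈ 043°.

043°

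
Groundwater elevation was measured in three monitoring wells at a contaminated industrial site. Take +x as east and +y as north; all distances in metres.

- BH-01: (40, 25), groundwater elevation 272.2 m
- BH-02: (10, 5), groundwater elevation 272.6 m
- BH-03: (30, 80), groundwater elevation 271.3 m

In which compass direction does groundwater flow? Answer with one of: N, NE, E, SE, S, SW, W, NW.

N

With h = a·x + b·y + c and BH-01 as origin, the differences give:
  (-30)·a + (-20)·b = +0.4
  (-10)·a + 55·b = -0.9
Eliminate b (×55 and ×(-20), subtract): -1850·a = 4.00 → a = ∂h/∂x = -0.002162
Back-substitute: b = ∂h/∂y = -0.01676.
Flow = −∇h = (+0.002162 east, +0.01676 north), which points north.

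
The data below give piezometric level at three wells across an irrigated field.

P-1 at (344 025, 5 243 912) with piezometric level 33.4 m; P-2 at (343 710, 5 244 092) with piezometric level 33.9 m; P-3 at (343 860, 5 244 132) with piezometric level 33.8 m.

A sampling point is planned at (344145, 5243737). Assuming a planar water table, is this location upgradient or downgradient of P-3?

Taking P-1 as reference: P-2−P-1 = (-315, 180, +0.5); P-3−P-1 = (-165, 220, +0.4).
Solve a·Δx + b·Δy = Δh: det = (-315)·220 − (-165)·180 = -39600.
∂h/∂x = [(+0.5)·220 − (+0.4)·180] / -39600 = -0.0009596
∂h/∂y = [(-315)·(+0.4) − (-165)·(+0.5)] / -39600 = +0.001098
Head at (344145, 5243737) = 33.4 + (-0.0009596)·(120) + (+0.001098)·(-175) = 33.09 m.
That is lower than the 33.8 m at P-3, so the point is downgradient.

downgradient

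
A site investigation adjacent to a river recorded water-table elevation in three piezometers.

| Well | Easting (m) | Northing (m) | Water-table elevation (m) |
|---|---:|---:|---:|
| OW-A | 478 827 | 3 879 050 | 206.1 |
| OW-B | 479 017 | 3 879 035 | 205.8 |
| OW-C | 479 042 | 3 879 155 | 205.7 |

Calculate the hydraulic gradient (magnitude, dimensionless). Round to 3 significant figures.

0.00169

With h = a·x + b·y + c and OW-A as origin, the differences give:
  190·a + (-15)·b = -0.3
  215·a + 105·b = -0.4
Eliminate b (×105 and ×(-15), subtract): 23175·a = -37.50 → a = ∂h/∂x = -0.001618
Back-substitute: b = ∂h/∂y = -0.0004962.
|∇h| = √(-0.001618² + -0.0004962²) = 0.001692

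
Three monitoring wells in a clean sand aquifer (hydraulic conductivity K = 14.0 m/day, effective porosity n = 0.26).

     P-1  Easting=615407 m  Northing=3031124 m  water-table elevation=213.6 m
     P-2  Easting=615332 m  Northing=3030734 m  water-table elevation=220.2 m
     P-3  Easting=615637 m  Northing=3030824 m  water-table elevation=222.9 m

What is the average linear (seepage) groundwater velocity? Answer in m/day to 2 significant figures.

1.3 m/day

Differences from P-1: to P-2 (Δx, Δy, Δh) = (-75, -390, +6.6); to P-3 = (230, -300, +9.3).
Solve a·Δx + b·Δy = Δh: det = (-75)·(-300) − 230·(-390) = 112200.
∂h/∂x = [(+6.6)·(-300) − (+9.3)·(-390)] / 112200 = +0.01468
∂h/∂y = [(-75)·(+9.3) − 230·(+6.6)] / 112200 = -0.01975
|∇h| = √(0.01468² + -0.01975²) = 0.02461
Seepage velocity v = K·i/n = 14.0 × 0.02461 / 0.26 = 1.325 m/day.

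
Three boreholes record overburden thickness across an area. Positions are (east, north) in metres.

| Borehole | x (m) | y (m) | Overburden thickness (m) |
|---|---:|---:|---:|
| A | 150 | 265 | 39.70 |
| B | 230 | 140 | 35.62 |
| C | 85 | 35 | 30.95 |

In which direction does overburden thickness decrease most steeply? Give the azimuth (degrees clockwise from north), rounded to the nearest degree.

189°

Differences from A: to B (Δx, Δy, Δh) = (80, -125, -4.08); to C = (-65, -230, -8.75).
Determinant of the coordinate differences = 80·(-230) − (-65)·(-125) = -26525.
∂d/∂x = [(-4.08)·(-230) − (-8.75)·(-125)] / -26525 = +0.005857
∂d/∂y = [80·(-8.75) − (-65)·(-4.08)] / -26525 = +0.03639
Steepest decrease is along −∇f: components (-0.005857 E, -0.03639 N).
Azimuth = atan2(-0.005857, -0.03639) = 189.1° ≈ 189°.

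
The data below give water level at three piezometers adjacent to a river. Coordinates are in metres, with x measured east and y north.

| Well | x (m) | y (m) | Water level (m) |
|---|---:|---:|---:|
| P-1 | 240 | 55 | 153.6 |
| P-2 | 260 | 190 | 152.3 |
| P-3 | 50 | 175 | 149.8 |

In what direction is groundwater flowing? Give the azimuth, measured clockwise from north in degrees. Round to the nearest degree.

312°

Differences from P-1: to P-2 (Δx, Δy, Δh) = (20, 135, -1.3); to P-3 = (-190, 120, -3.8).
Solve a·Δx + b·Δy = Δh: det = 20·120 − (-190)·135 = 28050.
∂h/∂x = [(-1.3)·120 − (-3.8)·135] / 28050 = +0.01273
∂h/∂y = [20·(-3.8) − (-190)·(-1.3)] / 28050 = -0.01152
Flow direction (−∇h) has components (-0.01273 E, +0.01152 N).
Azimuth = atan2(E, N) = atan2(-0.01273, +0.01152) = 312.1° ≈ 312°.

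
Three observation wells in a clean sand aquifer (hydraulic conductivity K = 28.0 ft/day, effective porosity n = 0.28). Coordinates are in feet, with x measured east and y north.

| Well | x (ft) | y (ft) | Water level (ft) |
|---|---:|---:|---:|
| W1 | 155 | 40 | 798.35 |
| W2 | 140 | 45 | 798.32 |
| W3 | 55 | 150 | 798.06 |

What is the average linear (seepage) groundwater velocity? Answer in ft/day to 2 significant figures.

0.20 ft/day

With h = a·x + b·y + c and W1 as origin, the differences give:
  (-15)·a + 5·b = -0.03
  (-100)·a + 110·b = -0.29
Eliminate b (×110 and ×5, subtract): -1150·a = -1.850 → a = ∂h/∂x = +0.001609
Back-substitute: b = ∂h/∂y = -0.001174.
|∇h| = √(0.001609² + -0.001174²) = 0.001992
Seepage velocity v = K·i/n = 28.0 × 0.001992 / 0.28 = 0.1992 ft/day.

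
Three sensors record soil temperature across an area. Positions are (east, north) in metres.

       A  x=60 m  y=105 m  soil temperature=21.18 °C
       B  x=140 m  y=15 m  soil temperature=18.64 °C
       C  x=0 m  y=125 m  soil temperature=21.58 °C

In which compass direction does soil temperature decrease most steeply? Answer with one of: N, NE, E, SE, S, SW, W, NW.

S

Taking A as reference: B−A = (80, -90, -2.54); C−A = (-60, 20, +0.40).
Solve a·Δx + b·Δy = ΔT: det = 80·20 − (-60)·(-90) = -3800.
∂T/∂x = [(-2.54)·20 − (+0.40)·(-90)] / -3800 = +0.003895
∂T/∂y = [80·(+0.40) − (-60)·(-2.54)] / -3800 = +0.03168
Steepest decrease is along −∇f = (-0.003895 E, -0.03168 N) → south.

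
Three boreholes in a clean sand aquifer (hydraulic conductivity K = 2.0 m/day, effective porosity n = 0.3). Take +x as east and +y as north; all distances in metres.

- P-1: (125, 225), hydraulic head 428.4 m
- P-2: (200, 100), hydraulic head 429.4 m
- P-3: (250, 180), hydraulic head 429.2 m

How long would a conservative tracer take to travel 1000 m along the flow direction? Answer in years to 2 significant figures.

59 years

With h = a·x + b·y + c and P-1 as origin, the differences give:
  75·a + (-125)·b = +1.0
  125·a + (-45)·b = +0.8
Eliminate b (×(-45) and ×(-125), subtract): 12250·a = 55.00 → a = ∂h/∂x = +0.004490
Back-substitute: b = ∂h/∂y = -0.005306.
|∇h| = √(0.004490² + -0.005306²) = 0.006951
Seepage velocity v = K·i/n = 2.0 × 0.006951 / 0.3 = 0.04634 m/day.
t = 1000 / 0.04634 = 2.158e+04 days = 59.1 years.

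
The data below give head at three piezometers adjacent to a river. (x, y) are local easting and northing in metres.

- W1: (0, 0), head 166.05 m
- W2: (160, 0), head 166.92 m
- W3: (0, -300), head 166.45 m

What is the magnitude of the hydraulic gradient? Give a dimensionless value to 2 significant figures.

∂h/∂x = (166.92 − 166.05) / (160 − 0) = +0.005437
∂h/∂y = (166.45 − 166.05) / (-300 − 0) = -0.001333
|∇h| = √(0.005437² + -0.001333²) = 0.005598

0.0056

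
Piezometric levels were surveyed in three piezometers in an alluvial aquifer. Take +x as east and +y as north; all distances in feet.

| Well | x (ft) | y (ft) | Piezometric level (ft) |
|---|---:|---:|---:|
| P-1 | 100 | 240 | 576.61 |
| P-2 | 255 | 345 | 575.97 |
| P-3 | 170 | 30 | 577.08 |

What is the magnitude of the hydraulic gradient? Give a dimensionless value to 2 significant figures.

0.0036

Three-point gradient (reference P-1): Δ to P-2 = (155, 105, -0.64), Δ to P-3 = (70, -210, +0.47).
∂h/∂x = -0.002132, ∂h/∂y = -0.002949 (det = -39900).
|∇h| = √(-0.002132² + -0.002949²) = 0.003639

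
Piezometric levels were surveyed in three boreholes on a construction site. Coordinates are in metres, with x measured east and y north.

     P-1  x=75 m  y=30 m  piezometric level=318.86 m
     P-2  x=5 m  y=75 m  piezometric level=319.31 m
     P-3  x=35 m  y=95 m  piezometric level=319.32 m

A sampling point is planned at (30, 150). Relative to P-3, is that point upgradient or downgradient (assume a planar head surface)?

With h = a·x + b·y + c and P-1 as origin, the differences give:
  (-70)·a + 45·b = +0.45
  (-40)·a + 65·b = +0.46
Eliminate b (×65 and ×45, subtract): -2750·a = 8.550 → a = ∂h/∂x = -0.003109
Back-substitute: b = ∂h/∂y = +0.005164.
Head at (30, 150) = 318.86 + (-0.003109)·(-45) + (+0.005164)·(120) = 319.62 m.
That is higher than the 319.32 m at P-3, so the point is upgradient.

upgradient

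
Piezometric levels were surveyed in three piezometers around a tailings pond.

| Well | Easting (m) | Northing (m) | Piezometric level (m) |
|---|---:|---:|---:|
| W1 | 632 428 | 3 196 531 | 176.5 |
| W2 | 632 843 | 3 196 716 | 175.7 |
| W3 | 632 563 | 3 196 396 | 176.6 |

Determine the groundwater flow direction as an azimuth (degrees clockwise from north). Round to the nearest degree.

031°

Taking W1 as reference: W2−W1 = (415, 185, -0.8); W3−W1 = (135, -135, +0.1).
Determinant of the coordinate differences = 415·(-135) − 135·185 = -81000.
∂h/∂x = [(-0.8)·(-135) − (+0.1)·185] / -81000 = -0.001105
∂h/∂y = [415·(+0.1) − 135·(-0.8)] / -81000 = -0.001846
Flow direction (−∇h) has components (+0.001105 E, +0.001846 N).
Azimuth = atan2(E, N) = atan2(+0.001105, +0.001846) = 30.9° ≈ 031°.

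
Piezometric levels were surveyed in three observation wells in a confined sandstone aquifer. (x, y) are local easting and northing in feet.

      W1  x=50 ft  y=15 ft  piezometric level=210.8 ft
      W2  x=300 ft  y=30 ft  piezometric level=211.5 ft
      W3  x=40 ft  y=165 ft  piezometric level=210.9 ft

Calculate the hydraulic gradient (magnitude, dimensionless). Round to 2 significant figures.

0.0029

Taking W1 as reference: W2−W1 = (250, 15, +0.7); W3−W1 = (-10, 150, +0.1).
Solve a·Δx + b·Δy = Δh: det = 250·150 − (-10)·15 = 37650.
∂h/∂x = [(+0.7)·150 − (+0.1)·15] / 37650 = +0.002749
∂h/∂y = [250·(+0.1) − (-10)·(+0.7)] / 37650 = +0.0008499
|∇h| = √(0.002749² + 0.0008499²) = 0.002877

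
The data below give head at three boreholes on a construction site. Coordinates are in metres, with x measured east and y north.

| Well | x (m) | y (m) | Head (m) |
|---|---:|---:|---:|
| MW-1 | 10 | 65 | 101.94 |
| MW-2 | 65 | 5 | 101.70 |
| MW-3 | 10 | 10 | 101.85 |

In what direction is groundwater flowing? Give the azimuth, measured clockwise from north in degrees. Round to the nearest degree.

Taking MW-1 as reference: MW-2−MW-1 = (55, -60, -0.24); MW-3−MW-1 = (0, -55, -0.09).
Solve a·Δx + b·Δy = Δh: det = 55·(-55) − 0·(-60) = -3025.
∂h/∂x = [(-0.24)·(-55) − (-0.09)·(-60)] / -3025 = -0.002579
∂h/∂y = [55·(-0.09) − 0·(-0.24)] / -3025 = +0.001636
Flow direction (−∇h) has components (+0.002579 E, -0.001636 N).
Azimuth = atan2(E, N) = atan2(+0.002579, -0.001636) = 122.4° ≈ 122°.

122°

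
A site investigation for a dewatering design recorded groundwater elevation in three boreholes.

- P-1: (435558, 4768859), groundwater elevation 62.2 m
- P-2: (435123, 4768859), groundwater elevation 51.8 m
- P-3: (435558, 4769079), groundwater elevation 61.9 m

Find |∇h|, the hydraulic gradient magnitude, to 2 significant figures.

∂h/∂x = (51.8 − 62.2) / (435123 − 435558) = +0.02391
∂h/∂y = (61.9 − 62.2) / (4769079 − 4768859) = -0.001364
|∇h| = √(0.02391² + -0.001364²) = 0.02395

0.024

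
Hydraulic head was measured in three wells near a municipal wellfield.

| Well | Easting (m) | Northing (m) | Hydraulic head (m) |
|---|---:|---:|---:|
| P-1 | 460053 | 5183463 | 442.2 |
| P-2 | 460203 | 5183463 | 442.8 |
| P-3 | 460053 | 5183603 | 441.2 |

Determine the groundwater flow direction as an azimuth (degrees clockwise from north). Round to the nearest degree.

∂h/∂x = (442.8 − 442.2) / (460203 − 460053) = +0.004000
∂h/∂y = (441.2 − 442.2) / (5183603 − 5183463) = -0.007143
Flow direction (−∇h) has components (-0.004000 E, +0.007143 N).
Azimuth = atan2(E, N) = atan2(-0.004000, +0.007143) = 330.8° ≈ 331°.

331°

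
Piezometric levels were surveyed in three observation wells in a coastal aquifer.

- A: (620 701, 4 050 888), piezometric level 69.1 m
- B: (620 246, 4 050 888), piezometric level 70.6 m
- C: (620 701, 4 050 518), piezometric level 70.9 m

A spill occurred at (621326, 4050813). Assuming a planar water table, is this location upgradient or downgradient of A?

downgradient

∂h/∂x = (70.6 − 69.1) / (620246 − 620701) = -0.003297
∂h/∂y = (70.9 − 69.1) / (4050518 − 4050888) = -0.004865
Head at (621326, 4050813) = 69.1 + (-0.003297)·(625) + (-0.004865)·(-75) = 67.40 m.
That is lower than the 69.1 m at A, so the point is downgradient.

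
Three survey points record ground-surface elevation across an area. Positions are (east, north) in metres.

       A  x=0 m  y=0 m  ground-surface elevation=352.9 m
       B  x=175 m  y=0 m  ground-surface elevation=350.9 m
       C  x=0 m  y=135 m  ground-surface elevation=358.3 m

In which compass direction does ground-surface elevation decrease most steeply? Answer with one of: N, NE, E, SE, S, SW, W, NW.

S

∂z/∂x = (350.9 − 352.9) / (175 − 0) = -0.01143
∂z/∂y = (358.3 − 352.9) / (135 − 0) = +0.04000
Steepest decrease is along −∇f = (+0.01143 E, -0.04000 N) → south.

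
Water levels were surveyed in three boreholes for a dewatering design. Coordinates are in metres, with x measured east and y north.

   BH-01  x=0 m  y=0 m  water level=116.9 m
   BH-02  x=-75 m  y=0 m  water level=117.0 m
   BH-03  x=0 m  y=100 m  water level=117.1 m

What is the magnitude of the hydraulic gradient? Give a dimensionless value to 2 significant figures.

0.0024

∂h/∂x = (117.0 − 116.9) / (-75 − 0) = -0.001333
∂h/∂y = (117.1 − 116.9) / (100 − 0) = +0.002000
|∇h| = √(-0.001333² + 0.002000²) = 0.002404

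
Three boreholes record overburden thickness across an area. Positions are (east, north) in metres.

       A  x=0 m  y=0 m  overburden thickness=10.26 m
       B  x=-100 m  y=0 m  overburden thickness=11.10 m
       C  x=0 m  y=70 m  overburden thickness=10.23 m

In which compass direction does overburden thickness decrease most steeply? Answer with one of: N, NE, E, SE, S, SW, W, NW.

E

∂d/∂x = (11.10 − 10.26) / (-100 − 0) = -0.008400
∂d/∂y = (10.23 − 10.26) / (70 − 0) = -0.0004286
Steepest decrease is along −∇f = (+0.008400 E, +0.0004286 N) → east.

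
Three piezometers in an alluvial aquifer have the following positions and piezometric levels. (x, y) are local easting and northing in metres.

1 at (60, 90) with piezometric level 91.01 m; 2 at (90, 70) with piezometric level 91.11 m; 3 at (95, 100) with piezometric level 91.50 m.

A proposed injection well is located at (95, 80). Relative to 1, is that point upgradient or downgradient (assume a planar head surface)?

Differences from 1: to 2 (Δx, Δy, Δh) = (30, -20, +0.10); to 3 = (35, 10, +0.49).
Determinant of the coordinate differences = 30·10 − 35·(-20) = 1000.
∂h/∂x = [(+0.10)·10 − (+0.49)·(-20)] / 1000 = +0.01080
∂h/∂y = [30·(+0.49) − 35·(+0.10)] / 1000 = +0.01120
Head at (95, 80) = 91.01 + (+0.01080)·(35) + (+0.01120)·(-10) = 91.28 m.
That is higher than the 91.01 m at 1, so the point is upgradient.

upgradient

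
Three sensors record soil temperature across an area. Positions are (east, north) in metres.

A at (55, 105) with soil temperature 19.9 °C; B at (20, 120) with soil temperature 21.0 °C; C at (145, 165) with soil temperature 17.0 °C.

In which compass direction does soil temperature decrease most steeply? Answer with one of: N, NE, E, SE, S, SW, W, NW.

E

Taking A as reference: B−A = (-35, 15, +1.1); C−A = (90, 60, -2.9).
Solve a·Δx + b·Δy = ΔT: det = (-35)·60 − 90·15 = -3450.
∂T/∂x = [(+1.1)·60 − (-2.9)·15] / -3450 = -0.03174
∂T/∂y = [(-35)·(-2.9) − 90·(+1.1)] / -3450 = -0.0007246
Steepest decrease is along −∇f = (+0.03174 E, +0.0007246 N) → east.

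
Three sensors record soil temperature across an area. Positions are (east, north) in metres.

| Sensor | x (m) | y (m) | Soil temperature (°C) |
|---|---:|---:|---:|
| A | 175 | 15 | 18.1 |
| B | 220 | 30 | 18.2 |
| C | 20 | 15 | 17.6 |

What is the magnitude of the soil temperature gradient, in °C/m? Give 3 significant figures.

0.00441 °C/m

Three-point gradient (reference A): Δ to B = (45, 15, +0.1), Δ to C = (-155, 0, -0.5).
∂T/∂x = +0.003226, ∂T/∂y = -0.003011 (det = 2325).
|∇f| = √(0.003226² + -0.003011²) = 0.004413 °C/m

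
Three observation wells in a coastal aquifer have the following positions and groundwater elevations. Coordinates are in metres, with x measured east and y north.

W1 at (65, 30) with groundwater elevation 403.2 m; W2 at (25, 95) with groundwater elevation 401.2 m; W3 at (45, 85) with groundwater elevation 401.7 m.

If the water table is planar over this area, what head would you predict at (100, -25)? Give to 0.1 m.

404.9 m

With h = a·x + b·y + c and W1 as origin, the differences give:
  (-40)·a + 65·b = -2.0
  (-20)·a + 55·b = -1.5
Eliminate b (×55 and ×65, subtract): -900·a = -12.50 → a = ∂h/∂x = +0.01389
Back-substitute: b = ∂h/∂y = -0.02222.
h(100, -25) = 403.2 + (+0.01389)·(35) + (-0.02222)·(-55) = 403.2 +0.486 +1.222 = 404.908 m.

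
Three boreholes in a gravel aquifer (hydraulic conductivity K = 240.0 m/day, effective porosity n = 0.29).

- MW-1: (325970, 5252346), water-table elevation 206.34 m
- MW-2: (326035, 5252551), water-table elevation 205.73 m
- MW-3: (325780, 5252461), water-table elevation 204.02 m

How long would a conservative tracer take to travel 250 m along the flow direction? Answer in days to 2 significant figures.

Taking MW-1 as reference: MW-2−MW-1 = (65, 205, -0.61); MW-3−MW-1 = (-190, 115, -2.32).
Determinant of the coordinate differences = 65·115 − (-190)·205 = 46425.
∂h/∂x = [(-0.61)·115 − (-2.32)·205] / 46425 = +0.008733
∂h/∂y = [65·(-2.32) − (-190)·(-0.61)] / 46425 = -0.005745
|∇h| = √(0.008733² + -0.005745²) = 0.01045
Seepage velocity v = K·i/n = 240.0 × 0.01045 / 0.29 = 8.648 m/day.
t = 250 / 8.648 = 28.91 days.

29 days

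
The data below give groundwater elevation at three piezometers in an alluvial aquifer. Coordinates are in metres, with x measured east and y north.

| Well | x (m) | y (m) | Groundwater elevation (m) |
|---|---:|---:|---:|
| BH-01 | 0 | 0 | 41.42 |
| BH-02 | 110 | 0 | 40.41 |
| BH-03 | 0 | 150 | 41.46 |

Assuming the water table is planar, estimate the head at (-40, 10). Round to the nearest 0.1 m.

41.8 m

∂h/∂x = (40.41 − 41.42) / (110 − 0) = -0.009182
∂h/∂y = (41.46 − 41.42) / (150 − 0) = +0.0002667
h(-40, 10) = 41.42 + (-0.009182)·(-40) + (+0.0002667)·(10) = 41.42 +0.367 +0.003 = 41.790 m.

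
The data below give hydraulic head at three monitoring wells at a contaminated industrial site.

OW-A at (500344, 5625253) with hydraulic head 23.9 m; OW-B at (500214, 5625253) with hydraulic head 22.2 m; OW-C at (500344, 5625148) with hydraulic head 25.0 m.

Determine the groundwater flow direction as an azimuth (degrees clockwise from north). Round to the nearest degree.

∂h/∂x = (22.2 − 23.9) / (500214 − 500344) = +0.01308
∂h/∂y = (25.0 − 23.9) / (5625148 − 5625253) = -0.01048
Flow direction (−∇h) has components (-0.01308 E, +0.01048 N).
Azimuth = atan2(E, N) = atan2(-0.01308, +0.01048) = 308.7° ≈ 309°.

309°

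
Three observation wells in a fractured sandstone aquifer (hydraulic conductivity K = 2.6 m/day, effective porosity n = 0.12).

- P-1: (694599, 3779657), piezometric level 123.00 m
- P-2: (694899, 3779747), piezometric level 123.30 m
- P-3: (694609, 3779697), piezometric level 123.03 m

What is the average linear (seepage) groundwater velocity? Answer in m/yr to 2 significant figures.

Differences from P-1: to P-2 (Δx, Δy, Δh) = (300, 90, +0.30); to P-3 = (10, 40, +0.03).
Solve a·Δx + b·Δy = Δh: det = 300·40 − 10·90 = 11100.
∂h/∂x = [(+0.30)·40 − (+0.03)·90] / 11100 = +0.0008378
∂h/∂y = [300·(+0.03) − 10·(+0.30)] / 11100 = +0.0005405
|∇h| = √(0.0008378² + 0.0005405²) = 0.000997
Seepage velocity v = K·i/n = 2.6 × 0.000997 / 0.12 = 0.0216 m/day = 7.889 m/yr.

7.9 m/yr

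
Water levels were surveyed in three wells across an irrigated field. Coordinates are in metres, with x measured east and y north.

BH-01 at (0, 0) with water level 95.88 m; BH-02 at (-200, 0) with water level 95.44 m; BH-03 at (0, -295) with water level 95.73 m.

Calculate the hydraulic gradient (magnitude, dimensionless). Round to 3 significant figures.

∂h/∂x = (95.44 − 95.88) / (-200 − 0) = +0.002200
∂h/∂y = (95.73 − 95.88) / (-295 − 0) = +0.0005085
|∇h| = √(0.002200² + 0.0005085²) = 0.002258

0.00226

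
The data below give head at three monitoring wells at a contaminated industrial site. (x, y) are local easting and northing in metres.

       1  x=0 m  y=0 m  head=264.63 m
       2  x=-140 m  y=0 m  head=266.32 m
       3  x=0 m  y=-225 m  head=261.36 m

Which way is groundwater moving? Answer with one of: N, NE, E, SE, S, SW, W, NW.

∂h/∂x = (266.32 − 264.63) / (-140 − 0) = -0.01207
∂h/∂y = (261.36 − 264.63) / (-225 − 0) = +0.01453
Flow = −∇h = (+0.01207 east, -0.01453 north), which points southeast.

SE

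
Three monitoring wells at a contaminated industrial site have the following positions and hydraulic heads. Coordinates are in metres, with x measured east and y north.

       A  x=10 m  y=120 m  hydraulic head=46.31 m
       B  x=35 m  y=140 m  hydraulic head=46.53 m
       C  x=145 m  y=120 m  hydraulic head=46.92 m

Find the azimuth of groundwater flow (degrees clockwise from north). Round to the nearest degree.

With h = a·x + b·y + c and A as origin, the differences give:
  25·a + 20·b = +0.22
  135·a + 0·b = +0.61
Eliminate b (×0 and ×20, subtract): -2700·a = -12.200 → a = ∂h/∂x = +0.004519
Back-substitute: b = ∂h/∂y = +0.005352.
Flow direction (−∇h) has components (-0.004519 E, -0.005352 N).
Azimuth = atan2(E, N) = atan2(-0.004519, -0.005352) = 220.2° ≈ 220°.

220°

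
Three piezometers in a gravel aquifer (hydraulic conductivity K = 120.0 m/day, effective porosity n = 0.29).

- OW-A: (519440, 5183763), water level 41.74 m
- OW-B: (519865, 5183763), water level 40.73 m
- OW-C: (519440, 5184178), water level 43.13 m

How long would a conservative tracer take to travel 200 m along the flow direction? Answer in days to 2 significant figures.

120 days

∂h/∂x = (40.73 − 41.74) / (519865 − 519440) = -0.002376
∂h/∂y = (43.13 − 41.74) / (5184178 − 5183763) = +0.003349
|∇h| = √(-0.002376² + 0.003349²) = 0.004106
Seepage velocity v = K·i/n = 120.0 × 0.004106 / 0.29 = 1.699 m/day.
t = 200 / 1.699 = 117.7 days.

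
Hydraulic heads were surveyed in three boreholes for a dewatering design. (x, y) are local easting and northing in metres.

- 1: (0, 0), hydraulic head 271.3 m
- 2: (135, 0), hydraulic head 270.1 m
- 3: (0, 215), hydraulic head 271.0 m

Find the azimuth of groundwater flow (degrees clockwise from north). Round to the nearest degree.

∂h/∂x = (270.1 − 271.3) / (135 − 0) = -0.008889
∂h/∂y = (271.0 − 271.3) / (215 − 0) = -0.001395
Flow direction (−∇h) has components (+0.008889 E, +0.001395 N).
Azimuth = atan2(E, N) = atan2(+0.008889, +0.001395) = 81.1° ≈ 081°.

081°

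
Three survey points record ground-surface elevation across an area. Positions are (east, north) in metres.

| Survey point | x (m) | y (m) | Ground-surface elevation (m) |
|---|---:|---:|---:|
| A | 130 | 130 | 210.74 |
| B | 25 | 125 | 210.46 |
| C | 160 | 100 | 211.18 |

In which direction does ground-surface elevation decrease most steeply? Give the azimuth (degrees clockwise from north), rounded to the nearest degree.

Three-point gradient (reference A): Δ to B = (-105, -5, -0.28), Δ to C = (30, -30, +0.44).
∂z/∂x = +0.003212, ∂z/∂y = -0.01145 (det = 3300).
Steepest decrease is along −∇f: components (-0.003212 E, +0.01145 N).
Azimuth = atan2(-0.003212, +0.01145) = 344.3° ≈ 344°.

344°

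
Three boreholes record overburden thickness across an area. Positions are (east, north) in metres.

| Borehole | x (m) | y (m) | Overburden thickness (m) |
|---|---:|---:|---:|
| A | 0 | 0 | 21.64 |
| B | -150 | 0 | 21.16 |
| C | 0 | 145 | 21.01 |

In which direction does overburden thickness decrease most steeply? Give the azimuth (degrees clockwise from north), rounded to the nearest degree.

∂d/∂x = (21.16 − 21.64) / (-150 − 0) = +0.003200
∂d/∂y = (21.01 − 21.64) / (145 − 0) = -0.004345
Steepest decrease is along −∇f: components (-0.003200 E, +0.004345 N).
Azimuth = atan2(-0.003200, +0.004345) = 323.6° ≈ 324°.

324°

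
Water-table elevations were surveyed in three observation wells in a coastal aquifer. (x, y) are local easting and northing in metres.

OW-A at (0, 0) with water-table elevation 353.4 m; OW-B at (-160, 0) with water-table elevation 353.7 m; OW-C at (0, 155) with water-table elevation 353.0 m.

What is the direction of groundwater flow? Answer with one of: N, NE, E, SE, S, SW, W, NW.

NE

∂h/∂x = (353.7 − 353.4) / (-160 − 0) = -0.001875
∂h/∂y = (353.0 − 353.4) / (155 − 0) = -0.002581
Flow = −∇h = (+0.001875 east, +0.002581 north), which points northeast.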